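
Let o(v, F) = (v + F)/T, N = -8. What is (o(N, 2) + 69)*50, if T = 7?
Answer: 23850/7 ≈ 3407.1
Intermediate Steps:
o(v, F) = F/7 + v/7 (o(v, F) = (v + F)/7 = (F + v)*(1/7) = F/7 + v/7)
(o(N, 2) + 69)*50 = (((1/7)*2 + (1/7)*(-8)) + 69)*50 = ((2/7 - 8/7) + 69)*50 = (-6/7 + 69)*50 = (477/7)*50 = 23850/7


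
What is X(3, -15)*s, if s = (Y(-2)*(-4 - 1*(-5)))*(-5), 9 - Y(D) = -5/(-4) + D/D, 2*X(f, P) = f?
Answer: -405/8 ≈ -50.625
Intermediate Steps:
X(f, P) = f/2
Y(D) = 27/4 (Y(D) = 9 - (-5/(-4) + D/D) = 9 - (-5*(-¼) + 1) = 9 - (5/4 + 1) = 9 - 1*9/4 = 9 - 9/4 = 27/4)
s = -135/4 (s = (27*(-4 - 1*(-5))/4)*(-5) = (27*(-4 + 5)/4)*(-5) = ((27/4)*1)*(-5) = (27/4)*(-5) = -135/4 ≈ -33.750)
X(3, -15)*s = ((½)*3)*(-135/4) = (3/2)*(-135/4) = -405/8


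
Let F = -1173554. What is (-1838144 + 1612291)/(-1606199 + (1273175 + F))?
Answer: 225853/1506578 ≈ 0.14991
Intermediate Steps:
(-1838144 + 1612291)/(-1606199 + (1273175 + F)) = (-1838144 + 1612291)/(-1606199 + (1273175 - 1173554)) = -225853/(-1606199 + 99621) = -225853/(-1506578) = -225853*(-1/1506578) = 225853/1506578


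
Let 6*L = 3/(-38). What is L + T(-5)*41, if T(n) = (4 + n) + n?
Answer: -18697/76 ≈ -246.01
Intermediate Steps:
L = -1/76 (L = (3/(-38))/6 = (3*(-1/38))/6 = (1/6)*(-3/38) = -1/76 ≈ -0.013158)
T(n) = 4 + 2*n
L + T(-5)*41 = -1/76 + (4 + 2*(-5))*41 = -1/76 + (4 - 10)*41 = -1/76 - 6*41 = -1/76 - 246 = -18697/76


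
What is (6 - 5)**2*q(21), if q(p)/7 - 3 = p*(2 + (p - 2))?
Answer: 3108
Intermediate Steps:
q(p) = 21 + 7*p**2 (q(p) = 21 + 7*(p*(2 + (p - 2))) = 21 + 7*(p*(2 + (-2 + p))) = 21 + 7*(p*p) = 21 + 7*p**2)
(6 - 5)**2*q(21) = (6 - 5)**2*(21 + 7*21**2) = 1**2*(21 + 7*441) = 1*(21 + 3087) = 1*3108 = 3108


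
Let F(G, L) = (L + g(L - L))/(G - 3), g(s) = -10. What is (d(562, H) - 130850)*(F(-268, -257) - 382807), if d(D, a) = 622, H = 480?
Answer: 13509908718040/271 ≈ 4.9852e+10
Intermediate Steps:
F(G, L) = (-10 + L)/(-3 + G) (F(G, L) = (L - 10)/(G - 3) = (-10 + L)/(-3 + G))
(d(562, H) - 130850)*(F(-268, -257) - 382807) = (622 - 130850)*((-10 - 257)/(-3 - 268) - 382807) = -130228*(-267/(-271) - 382807) = -130228*(-1/271*(-267) - 382807) = -130228*(267/271 - 382807) = -130228*(-103740430/271) = 13509908718040/271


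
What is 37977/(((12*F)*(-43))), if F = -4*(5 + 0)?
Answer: 12659/3440 ≈ 3.6799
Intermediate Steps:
F = -20 (F = -4*5 = -20)
37977/(((12*F)*(-43))) = 37977/(((12*(-20))*(-43))) = 37977/((-240*(-43))) = 37977/10320 = 37977*(1/10320) = 12659/3440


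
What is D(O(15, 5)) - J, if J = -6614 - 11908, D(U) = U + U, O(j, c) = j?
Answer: 18552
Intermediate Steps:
D(U) = 2*U
J = -18522
D(O(15, 5)) - J = 2*15 - 1*(-18522) = 30 + 18522 = 18552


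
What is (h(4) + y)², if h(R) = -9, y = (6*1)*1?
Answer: 9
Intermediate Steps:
y = 6 (y = 6*1 = 6)
(h(4) + y)² = (-9 + 6)² = (-3)² = 9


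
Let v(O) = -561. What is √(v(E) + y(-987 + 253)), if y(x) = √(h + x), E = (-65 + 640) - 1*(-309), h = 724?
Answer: √(-561 + I*√10) ≈ 0.06676 + 23.686*I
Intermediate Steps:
E = 884 (E = 575 + 309 = 884)
y(x) = √(724 + x)
√(v(E) + y(-987 + 253)) = √(-561 + √(724 + (-987 + 253))) = √(-561 + √(724 - 734)) = √(-561 + √(-10)) = √(-561 + I*√10)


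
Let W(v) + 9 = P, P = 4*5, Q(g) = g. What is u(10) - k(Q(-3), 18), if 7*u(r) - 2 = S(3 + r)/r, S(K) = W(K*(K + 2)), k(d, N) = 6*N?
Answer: -7529/70 ≈ -107.56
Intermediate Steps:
P = 20
W(v) = 11 (W(v) = -9 + 20 = 11)
S(K) = 11
u(r) = 2/7 + 11/(7*r) (u(r) = 2/7 + (11/r)/7 = 2/7 + 11/(7*r))
u(10) - k(Q(-3), 18) = (⅐)*(11 + 2*10)/10 - 6*18 = (⅐)*(⅒)*(11 + 20) - 1*108 = (⅐)*(⅒)*31 - 108 = 31/70 - 108 = -7529/70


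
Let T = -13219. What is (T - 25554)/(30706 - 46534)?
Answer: 38773/15828 ≈ 2.4496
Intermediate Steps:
(T - 25554)/(30706 - 46534) = (-13219 - 25554)/(30706 - 46534) = -38773/(-15828) = -38773*(-1/15828) = 38773/15828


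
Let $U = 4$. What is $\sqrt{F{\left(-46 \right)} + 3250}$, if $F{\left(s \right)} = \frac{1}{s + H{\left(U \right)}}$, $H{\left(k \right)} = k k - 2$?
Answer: $\frac{\sqrt{207998}}{8} \approx 57.008$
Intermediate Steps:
$H{\left(k \right)} = -2 + k^{2}$ ($H{\left(k \right)} = k^{2} - 2 = -2 + k^{2}$)
$F{\left(s \right)} = \frac{1}{14 + s}$ ($F{\left(s \right)} = \frac{1}{s - \left(2 - 4^{2}\right)} = \frac{1}{s + \left(-2 + 16\right)} = \frac{1}{s + 14} = \frac{1}{14 + s}$)
$\sqrt{F{\left(-46 \right)} + 3250} = \sqrt{\frac{1}{14 - 46} + 3250} = \sqrt{\frac{1}{-32} + 3250} = \sqrt{- \frac{1}{32} + 3250} = \sqrt{\frac{103999}{32}} = \frac{\sqrt{207998}}{8}$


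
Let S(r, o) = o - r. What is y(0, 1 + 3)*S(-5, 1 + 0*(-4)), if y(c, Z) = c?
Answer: 0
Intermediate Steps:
y(0, 1 + 3)*S(-5, 1 + 0*(-4)) = 0*((1 + 0*(-4)) - 1*(-5)) = 0*((1 + 0) + 5) = 0*(1 + 5) = 0*6 = 0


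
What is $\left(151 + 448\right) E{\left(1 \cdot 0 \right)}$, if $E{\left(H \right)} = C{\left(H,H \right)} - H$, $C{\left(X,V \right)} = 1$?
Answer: $599$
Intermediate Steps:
$E{\left(H \right)} = 1 - H$
$\left(151 + 448\right) E{\left(1 \cdot 0 \right)} = \left(151 + 448\right) \left(1 - 1 \cdot 0\right) = 599 \left(1 - 0\right) = 599 \left(1 + 0\right) = 599 \cdot 1 = 599$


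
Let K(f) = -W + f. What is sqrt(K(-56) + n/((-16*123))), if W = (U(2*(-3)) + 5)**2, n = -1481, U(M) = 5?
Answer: I*sqrt(37579821)/492 ≈ 12.46*I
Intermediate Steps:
W = 100 (W = (5 + 5)**2 = 10**2 = 100)
K(f) = -100 + f (K(f) = -1*100 + f = -100 + f)
sqrt(K(-56) + n/((-16*123))) = sqrt((-100 - 56) - 1481/((-16*123))) = sqrt(-156 - 1481/(-1968)) = sqrt(-156 - 1481*(-1/1968)) = sqrt(-156 + 1481/1968) = sqrt(-305527/1968) = I*sqrt(37579821)/492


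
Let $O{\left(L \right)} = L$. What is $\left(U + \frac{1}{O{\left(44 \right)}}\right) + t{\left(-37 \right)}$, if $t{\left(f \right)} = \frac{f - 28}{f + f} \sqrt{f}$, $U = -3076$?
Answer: $- \frac{135343}{44} + \frac{65 i \sqrt{37}}{74} \approx -3076.0 + 5.343 i$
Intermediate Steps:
$t{\left(f \right)} = \frac{-28 + f}{2 \sqrt{f}}$ ($t{\left(f \right)} = \frac{-28 + f}{2 f} \sqrt{f} = \frac{-28 + f}{2 \sqrt{f}}$)
$\left(U + \frac{1}{O{\left(44 \right)}}\right) + t{\left(-37 \right)} = \left(-3076 + \frac{1}{44}\right) + \frac{-28 - 37}{2 i \sqrt{37}} = \left(-3076 + \frac{1}{44}\right) + \frac{1}{2} \left(- \frac{i \sqrt{37}}{37}\right) \left(-65\right) = - \frac{135343}{44} + \frac{65 i \sqrt{37}}{74}$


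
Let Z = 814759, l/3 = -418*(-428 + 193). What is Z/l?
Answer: 74069/26790 ≈ 2.7648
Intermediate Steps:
l = 294690 (l = 3*(-418*(-428 + 193)) = 3*(-418*(-235)) = 3*98230 = 294690)
Z/l = 814759/294690 = 814759*(1/294690) = 74069/26790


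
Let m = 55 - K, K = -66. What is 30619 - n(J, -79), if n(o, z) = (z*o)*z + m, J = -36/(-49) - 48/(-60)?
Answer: 5125394/245 ≈ 20920.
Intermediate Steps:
m = 121 (m = 55 - 1*(-66) = 55 + 66 = 121)
J = 376/245 (J = -36*(-1/49) - 48*(-1/60) = 36/49 + ⅘ = 376/245 ≈ 1.5347)
n(o, z) = 121 + o*z² (n(o, z) = (z*o)*z + 121 = (o*z)*z + 121 = o*z² + 121 = 121 + o*z²)
30619 - n(J, -79) = 30619 - (121 + (376/245)*(-79)²) = 30619 - (121 + (376/245)*6241) = 30619 - (121 + 2346616/245) = 30619 - 1*2376261/245 = 30619 - 2376261/245 = 5125394/245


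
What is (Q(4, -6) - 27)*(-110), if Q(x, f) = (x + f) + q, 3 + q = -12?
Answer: 4840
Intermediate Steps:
q = -15 (q = -3 - 12 = -15)
Q(x, f) = -15 + f + x (Q(x, f) = (x + f) - 15 = (f + x) - 15 = -15 + f + x)
(Q(4, -6) - 27)*(-110) = ((-15 - 6 + 4) - 27)*(-110) = (-17 - 27)*(-110) = -44*(-110) = 4840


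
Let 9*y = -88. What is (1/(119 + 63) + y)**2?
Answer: 256224049/2683044 ≈ 95.498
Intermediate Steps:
y = -88/9 (y = (1/9)*(-88) = -88/9 ≈ -9.7778)
(1/(119 + 63) + y)**2 = (1/(119 + 63) - 88/9)**2 = (1/182 - 88/9)**2 = (-16007/1638)**2 = 256224049/2683044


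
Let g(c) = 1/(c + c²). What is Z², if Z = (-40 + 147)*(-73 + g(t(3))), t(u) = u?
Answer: 8765640625/144 ≈ 6.0873e+7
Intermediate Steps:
Z = -93625/12 (Z = (-40 + 147)*(-73 + 1/(3*(1 + 3))) = 107*(-73 + (⅓)/4) = 107*(-73 + (⅓)*(¼)) = 107*(-73 + 1/12) = 107*(-875/12) = -93625/12 ≈ -7802.1)
Z² = (-93625/12)² = 8765640625/144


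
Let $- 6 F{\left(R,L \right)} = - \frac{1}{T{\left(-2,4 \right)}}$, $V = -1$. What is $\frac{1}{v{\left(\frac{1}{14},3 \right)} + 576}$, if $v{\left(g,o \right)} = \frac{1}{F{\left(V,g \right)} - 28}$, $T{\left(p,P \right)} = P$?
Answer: $\frac{671}{386472} \approx 0.0017362$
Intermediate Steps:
$F{\left(R,L \right)} = \frac{1}{24}$ ($F{\left(R,L \right)} = - \frac{\left(-1\right) \frac{1}{4}}{6} = \left(- \frac{1}{6}\right) \left(- \frac{1}{4}\right) = \frac{1}{24}$)
$v{\left(g,o \right)} = - \frac{24}{671}$ ($v{\left(g,o \right)} = \frac{1}{\frac{1}{24} - 28} = \frac{1}{- \frac{671}{24}} = - \frac{24}{671}$)
$\frac{1}{v{\left(\frac{1}{14},3 \right)} + 576} = \frac{1}{- \frac{24}{671} + 576} = \frac{1}{\frac{386472}{671}} = \frac{671}{386472}$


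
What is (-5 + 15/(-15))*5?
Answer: -30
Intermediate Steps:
(-5 + 15/(-15))*5 = (-5 + 15*(-1/15))*5 = (-5 - 1)*5 = -6*5 = -30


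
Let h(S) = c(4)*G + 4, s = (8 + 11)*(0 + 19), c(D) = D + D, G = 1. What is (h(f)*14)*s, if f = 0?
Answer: 60648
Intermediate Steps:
c(D) = 2*D
s = 361 (s = 19*19 = 361)
h(S) = 12 (h(S) = (2*4)*1 + 4 = 8*1 + 4 = 8 + 4 = 12)
(h(f)*14)*s = (12*14)*361 = 168*361 = 60648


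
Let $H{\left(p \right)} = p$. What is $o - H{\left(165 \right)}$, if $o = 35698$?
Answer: $35533$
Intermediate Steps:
$o - H{\left(165 \right)} = 35698 - 165 = 35533$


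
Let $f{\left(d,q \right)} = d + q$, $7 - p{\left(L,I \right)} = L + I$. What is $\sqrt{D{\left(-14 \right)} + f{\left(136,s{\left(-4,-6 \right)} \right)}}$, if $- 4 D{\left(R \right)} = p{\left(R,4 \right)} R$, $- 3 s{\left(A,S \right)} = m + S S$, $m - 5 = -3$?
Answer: $\frac{\sqrt{6582}}{6} \approx 13.522$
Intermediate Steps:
$m = 2$ ($m = 5 - 3 = 2$)
$s{\left(A,S \right)} = - \frac{2}{3} - \frac{S^{2}}{3}$ ($s{\left(A,S \right)} = - \frac{2 + S S}{3} = - \frac{2 + S^{2}}{3} = - \frac{2}{3} - \frac{S^{2}}{3}$)
$p{\left(L,I \right)} = 7 - I - L$ ($p{\left(L,I \right)} = 7 - \left(L + I\right) = 7 - \left(I + L\right) = 7 - I - L$)
$D{\left(R \right)} = - \frac{R \left(3 - R\right)}{4}$ ($D{\left(R \right)} = - \frac{\left(7 - 4 - R\right) R}{4} = - \frac{\left(3 - R\right) R}{4} = - \frac{R \left(3 - R\right)}{4}$)
$\sqrt{D{\left(-14 \right)} + f{\left(136,s{\left(-4,-6 \right)} \right)}} = \sqrt{\frac{1}{4} \left(-14\right) \left(-3 - 14\right) + \left(136 - \left(\frac{2}{3} + \frac{\left(-6\right)^{2}}{3}\right)\right)} = \sqrt{\frac{1}{4} \left(-14\right) \left(-17\right) + \left(136 - \frac{38}{3}\right)} = \sqrt{\frac{119}{2} + \left(136 - \frac{38}{3}\right)} = \sqrt{\frac{119}{2} + \frac{370}{3}} = \sqrt{\frac{1097}{6}} = \frac{\sqrt{6582}}{6}$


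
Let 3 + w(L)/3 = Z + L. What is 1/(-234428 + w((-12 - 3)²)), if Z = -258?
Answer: -1/234536 ≈ -4.2637e-6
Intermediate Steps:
w(L) = -783 + 3*L (w(L) = -9 + 3*(-258 + L) = -9 + (-774 + 3*L) = -783 + 3*L)
1/(-234428 + w((-12 - 3)²)) = 1/(-234428 + (-783 + 3*(-12 - 3)²)) = 1/(-234428 + (-783 + 3*(-15)²)) = 1/(-234428 + (-783 + 3*225)) = 1/(-234428 + (-783 + 675)) = 1/(-234428 - 108) = 1/(-234536) = -1/234536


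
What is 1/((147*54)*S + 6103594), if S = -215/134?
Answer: 67/408087463 ≈ 1.6418e-7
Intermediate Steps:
S = -215/134 (S = -215*1/134 = -215/134 ≈ -1.6045)
1/((147*54)*S + 6103594) = 1/((147*54)*(-215/134) + 6103594) = 1/(7938*(-215/134) + 6103594) = 1/(-853335/67 + 6103594) = 1/(408087463/67) = 67/408087463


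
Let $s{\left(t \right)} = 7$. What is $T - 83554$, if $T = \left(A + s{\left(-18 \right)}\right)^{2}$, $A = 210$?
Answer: $-36465$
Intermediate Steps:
$T = 47089$ ($T = \left(210 + 7\right)^{2} = 217^{2} = 47089$)
$T - 83554 = 47089 - 83554 = -36465$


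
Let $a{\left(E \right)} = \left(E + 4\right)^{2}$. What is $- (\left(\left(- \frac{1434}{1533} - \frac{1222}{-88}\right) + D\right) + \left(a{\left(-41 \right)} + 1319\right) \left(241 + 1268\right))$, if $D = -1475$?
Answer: $- \frac{91166548217}{22484} \approx -4.0547 \cdot 10^{6}$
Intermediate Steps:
$a{\left(E \right)} = \left(4 + E\right)^{2}$
$- (\left(\left(- \frac{1434}{1533} - \frac{1222}{-88}\right) + D\right) + \left(a{\left(-41 \right)} + 1319\right) \left(241 + 1268\right)) = - (\left(\left(- \frac{1434}{1533} - \frac{1222}{-88}\right) - 1475\right) + \left(\left(4 - 41\right)^{2} + 1319\right) \left(241 + 1268\right)) = - (\left(\left(\left(-1434\right) \frac{1}{1533} - - \frac{611}{44}\right) - 1475\right) + \left(\left(-37\right)^{2} + 1319\right) 1509) = - (\left(\left(- \frac{478}{511} + \frac{611}{44}\right) - 1475\right) + \left(1369 + 1319\right) 1509) = - (\left(\frac{291189}{22484} - 1475\right) + 2688 \cdot 1509) = - (- \frac{32872711}{22484} + 4056192) = \left(-1\right) \frac{91166548217}{22484} = - \frac{91166548217}{22484}$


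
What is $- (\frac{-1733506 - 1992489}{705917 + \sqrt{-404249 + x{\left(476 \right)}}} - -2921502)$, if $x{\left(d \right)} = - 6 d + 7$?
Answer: $\frac{- 2921502 \sqrt{407098} + 2062334201339 i}{\sqrt{407098} - 705917 i} \approx -2.9215 \cdot 10^{6} - 0.0047703 i$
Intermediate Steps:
$x{\left(d \right)} = 7 - 6 d$
$- (\frac{-1733506 - 1992489}{705917 + \sqrt{-404249 + x{\left(476 \right)}}} - -2921502) = - (\frac{-1733506 - 1992489}{705917 + \sqrt{-404249 + \left(7 - 2856\right)}} - -2921502) = - (- \frac{3725995}{705917 + \sqrt{-404249 + \left(7 - 2856\right)}} + 2921502) = - (- \frac{3725995}{705917 + \sqrt{-404249 - 2849}} + 2921502) = - (- \frac{3725995}{705917 + \sqrt{-407098}} + 2921502) = - (- \frac{3725995}{705917 + i \sqrt{407098}} + 2921502) = - (2921502 - \frac{3725995}{705917 + i \sqrt{407098}}) = -2921502 + \frac{3725995}{705917 + i \sqrt{407098}}$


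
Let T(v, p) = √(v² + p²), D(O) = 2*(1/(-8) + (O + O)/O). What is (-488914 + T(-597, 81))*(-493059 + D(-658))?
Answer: 482123228997/2 - 5916663*√40330/4 ≈ 2.4076e+11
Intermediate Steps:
D(O) = 15/4 (D(O) = 2*(1*(-⅛) + (2*O)/O) = 2*(-⅛ + 2) = 2*(15/8) = 15/4)
T(v, p) = √(p² + v²)
(-488914 + T(-597, 81))*(-493059 + D(-658)) = (-488914 + √(81² + (-597)²))*(-493059 + 15/4) = (-488914 + √(6561 + 356409))*(-1972221/4) = (-488914 + √362970)*(-1972221/4) = (-488914 + 3*√40330)*(-1972221/4) = 482123228997/2 - 5916663*√40330/4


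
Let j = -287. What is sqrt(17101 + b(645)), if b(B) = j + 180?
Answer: sqrt(16994) ≈ 130.36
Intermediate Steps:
b(B) = -107 (b(B) = -287 + 180 = -107)
sqrt(17101 + b(645)) = sqrt(17101 - 107) = sqrt(16994)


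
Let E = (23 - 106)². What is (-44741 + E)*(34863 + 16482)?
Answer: -1943510940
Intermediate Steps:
E = 6889 (E = (-83)² = 6889)
(-44741 + E)*(34863 + 16482) = (-44741 + 6889)*(34863 + 16482) = -37852*51345 = -1943510940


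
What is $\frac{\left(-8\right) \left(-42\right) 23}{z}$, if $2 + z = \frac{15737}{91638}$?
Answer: $- \frac{708178464}{167539} \approx -4226.9$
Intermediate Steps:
$z = - \frac{167539}{91638}$ ($z = -2 + \frac{15737}{91638} = - \frac{167539}{91638} \approx -1.8283$)
$\frac{\left(-8\right) \left(-42\right) 23}{z} = \frac{\left(-8\right) \left(-42\right) 23}{- \frac{167539}{91638}} = 336 \cdot 23 \left(- \frac{91638}{167539}\right) = 7728 \left(- \frac{91638}{167539}\right) = - \frac{708178464}{167539}$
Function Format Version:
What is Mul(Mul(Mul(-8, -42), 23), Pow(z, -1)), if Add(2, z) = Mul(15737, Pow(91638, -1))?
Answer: Rational(-708178464, 167539) ≈ -4226.9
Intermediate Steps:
z = Rational(-167539, 91638) (z = Add(-2, Mul(15737, Pow(91638, -1))) = Add(-2, Mul(15737, Rational(1, 91638))) = Add(-2, Rational(15737, 91638)) = Rational(-167539, 91638) ≈ -1.8283)
Mul(Mul(Mul(-8, -42), 23), Pow(z, -1)) = Mul(Mul(Mul(-8, -42), 23), Pow(Rational(-167539, 91638), -1)) = Mul(Mul(336, 23), Rational(-91638, 167539)) = Mul(7728, Rational(-91638, 167539)) = Rational(-708178464, 167539)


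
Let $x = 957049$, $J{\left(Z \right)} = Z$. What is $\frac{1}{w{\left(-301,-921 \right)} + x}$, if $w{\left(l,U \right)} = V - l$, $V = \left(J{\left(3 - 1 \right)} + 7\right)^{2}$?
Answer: $\frac{1}{957431} \approx 1.0445 \cdot 10^{-6}$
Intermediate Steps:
$V = 81$ ($V = \left(\left(3 - 1\right) + 7\right)^{2} = \left(2 + 7\right)^{2} = 9^{2} = 81$)
$w{\left(l,U \right)} = 81 - l$
$\frac{1}{w{\left(-301,-921 \right)} + x} = \frac{1}{\left(81 - -301\right) + 957049} = \frac{1}{\left(81 + 301\right) + 957049} = \frac{1}{382 + 957049} = \frac{1}{957431}$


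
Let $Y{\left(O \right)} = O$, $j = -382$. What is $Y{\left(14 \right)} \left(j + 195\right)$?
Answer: $-2618$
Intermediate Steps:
$Y{\left(14 \right)} \left(j + 195\right) = 14 \left(-382 + 195\right) = 14 \left(-187\right) = -2618$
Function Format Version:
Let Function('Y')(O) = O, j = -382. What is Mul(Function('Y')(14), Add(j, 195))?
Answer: -2618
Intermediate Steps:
Mul(Function('Y')(14), Add(j, 195)) = Mul(14, Add(-382, 195)) = Mul(14, -187) = -2618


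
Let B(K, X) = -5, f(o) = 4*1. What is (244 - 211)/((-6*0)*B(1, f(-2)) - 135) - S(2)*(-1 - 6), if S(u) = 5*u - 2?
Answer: 2509/45 ≈ 55.756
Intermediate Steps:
f(o) = 4
S(u) = -2 + 5*u
(244 - 211)/((-6*0)*B(1, f(-2)) - 135) - S(2)*(-1 - 6) = (244 - 211)/(-6*0*(-5) - 135) - (-2 + 5*2)*(-1 - 6) = 33/(0*(-5) - 135) - (-2 + 10)*(-7) = 33/(0 - 135) - 8*(-7) = 33/(-135) - 1*(-56) = 33*(-1/135) + 56 = -11/45 + 56 = 2509/45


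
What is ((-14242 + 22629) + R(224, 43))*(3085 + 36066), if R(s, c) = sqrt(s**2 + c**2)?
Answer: 328359437 + 195755*sqrt(2081) ≈ 3.3729e+8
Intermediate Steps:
R(s, c) = sqrt(c**2 + s**2)
((-14242 + 22629) + R(224, 43))*(3085 + 36066) = ((-14242 + 22629) + sqrt(43**2 + 224**2))*(3085 + 36066) = (8387 + sqrt(1849 + 50176))*39151 = (8387 + sqrt(52025))*39151 = (8387 + 5*sqrt(2081))*39151 = 328359437 + 195755*sqrt(2081)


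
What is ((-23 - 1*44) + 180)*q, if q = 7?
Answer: 791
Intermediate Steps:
((-23 - 1*44) + 180)*q = ((-23 - 1*44) + 180)*7 = ((-23 - 44) + 180)*7 = (-67 + 180)*7 = 113*7 = 791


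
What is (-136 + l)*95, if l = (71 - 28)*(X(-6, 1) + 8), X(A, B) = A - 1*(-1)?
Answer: -665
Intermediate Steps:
X(A, B) = 1 + A (X(A, B) = A + 1 = 1 + A)
l = 129 (l = (71 - 28)*((1 - 6) + 8) = 43*(-5 + 8) = 43*3 = 129)
(-136 + l)*95 = (-136 + 129)*95 = -7*95 = -665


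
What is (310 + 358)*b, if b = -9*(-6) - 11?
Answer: 28724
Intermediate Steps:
b = 43 (b = 54 - 11 = 43)
(310 + 358)*b = (310 + 358)*43 = 668*43 = 28724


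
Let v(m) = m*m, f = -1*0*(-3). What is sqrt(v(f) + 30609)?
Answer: 3*sqrt(3401) ≈ 174.95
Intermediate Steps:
f = 0 (f = 0*(-3) = 0)
v(m) = m**2
sqrt(v(f) + 30609) = sqrt(0**2 + 30609) = sqrt(0 + 30609) = sqrt(30609) = 3*sqrt(3401)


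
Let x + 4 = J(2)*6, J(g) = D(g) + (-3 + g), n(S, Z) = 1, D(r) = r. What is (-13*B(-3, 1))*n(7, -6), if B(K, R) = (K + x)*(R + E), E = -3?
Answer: -26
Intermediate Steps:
J(g) = -3 + 2*g (J(g) = g + (-3 + g) = -3 + 2*g)
x = 2 (x = -4 + (-3 + 2*2)*6 = -4 + (-3 + 4)*6 = -4 + 1*6 = -4 + 6 = 2)
B(K, R) = (-3 + R)*(2 + K) (B(K, R) = (K + 2)*(R - 3) = (2 + K)*(-3 + R) = (-3 + R)*(2 + K))
(-13*B(-3, 1))*n(7, -6) = -13*(-6 - 3*(-3) + 2*1 - 3*1)*1 = -13*(-6 + 9 + 2 - 3)*1 = -13*2*1 = -26*1 = -26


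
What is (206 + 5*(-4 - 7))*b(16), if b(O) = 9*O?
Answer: 21744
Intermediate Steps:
(206 + 5*(-4 - 7))*b(16) = (206 + 5*(-4 - 7))*(9*16) = (206 + 5*(-11))*144 = (206 - 55)*144 = 151*144 = 21744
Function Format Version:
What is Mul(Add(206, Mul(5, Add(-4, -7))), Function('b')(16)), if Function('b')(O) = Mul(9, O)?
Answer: 21744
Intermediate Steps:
Mul(Add(206, Mul(5, Add(-4, -7))), Function('b')(16)) = Mul(Add(206, Mul(5, Add(-4, -7))), Mul(9, 16)) = Mul(Add(206, Mul(5, -11)), 144) = Mul(Add(206, -55), 144) = Mul(151, 144) = 21744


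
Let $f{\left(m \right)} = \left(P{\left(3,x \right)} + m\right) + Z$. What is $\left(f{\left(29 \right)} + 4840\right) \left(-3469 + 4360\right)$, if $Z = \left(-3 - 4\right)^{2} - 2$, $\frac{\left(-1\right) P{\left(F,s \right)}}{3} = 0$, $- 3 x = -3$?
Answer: $4380156$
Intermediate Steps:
$x = 1$ ($x = \left(- \frac{1}{3}\right) \left(-3\right) = 1$)
$P{\left(F,s \right)} = 0$ ($P{\left(F,s \right)} = \left(-3\right) 0 = 0$)
$Z = 47$ ($Z = \left(-7\right)^{2} - 2 = 49 - 2 = 47$)
$f{\left(m \right)} = 47 + m$ ($f{\left(m \right)} = \left(0 + m\right) + 47 = m + 47 = 47 + m$)
$\left(f{\left(29 \right)} + 4840\right) \left(-3469 + 4360\right) = \left(\left(47 + 29\right) + 4840\right) \left(-3469 + 4360\right) = \left(76 + 4840\right) 891 = 4916 \cdot 891 = 4380156$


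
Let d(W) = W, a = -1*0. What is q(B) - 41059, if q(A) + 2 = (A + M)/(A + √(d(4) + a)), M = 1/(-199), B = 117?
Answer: -138906037/3383 ≈ -41060.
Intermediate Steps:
a = 0
M = -1/199 ≈ -0.0050251
q(A) = -2 + (-1/199 + A)/(2 + A) (q(A) = -2 + (A - 1/199)/(A + √(4 + 0)) = -2 + (-1/199 + A)/(A + √4) = -2 + (-1/199 + A)/(A + 2) = -2 + (-1/199 + A)/(2 + A))
q(B) - 41059 = (-797/199 - 1*117)/(2 + 117) - 41059 = (-797/199 - 117)/119 - 41059 = (1/119)*(-24080/199) - 41059 = -3440/3383 - 41059 = -138906037/3383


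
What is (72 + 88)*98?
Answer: 15680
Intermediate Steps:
(72 + 88)*98 = 160*98 = 15680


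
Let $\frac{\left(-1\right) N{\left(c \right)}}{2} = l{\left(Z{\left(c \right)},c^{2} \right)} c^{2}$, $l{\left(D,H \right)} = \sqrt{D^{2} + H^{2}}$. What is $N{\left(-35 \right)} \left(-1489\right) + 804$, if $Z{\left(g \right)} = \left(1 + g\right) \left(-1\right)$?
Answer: $804 + 3648050 \sqrt{1501781} \approx 4.4706 \cdot 10^{9}$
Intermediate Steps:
$Z{\left(g \right)} = -1 - g$
$N{\left(c \right)} = - 2 c^{2} \sqrt{c^{4} + \left(-1 - c\right)^{2}}$ ($N{\left(c \right)} = - 2 \sqrt{\left(-1 - c\right)^{2} + \left(c^{2}\right)^{2}} c^{2} = - 2 \sqrt{\left(-1 - c\right)^{2} + c^{4}} c^{2} = - 2 \sqrt{c^{4} + \left(-1 - c\right)^{2}} c^{2} = - 2 c^{2} \sqrt{c^{4} + \left(-1 - c\right)^{2}}$)
$N{\left(-35 \right)} \left(-1489\right) + 804 = - 2 \left(-35\right)^{2} \sqrt{\left(-35\right)^{4} + \left(1 - 35\right)^{2}} \left(-1489\right) + 804 = \left(-2\right) 1225 \sqrt{1500625 + \left(-34\right)^{2}} \left(-1489\right) + 804 = \left(-2\right) 1225 \sqrt{1500625 + 1156} \left(-1489\right) + 804 = \left(-2\right) 1225 \sqrt{1501781} \left(-1489\right) + 804 = - 2450 \sqrt{1501781} \left(-1489\right) + 804 = 3648050 \sqrt{1501781} + 804 = 804 + 3648050 \sqrt{1501781}$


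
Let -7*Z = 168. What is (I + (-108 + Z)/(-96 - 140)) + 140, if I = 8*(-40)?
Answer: -10587/59 ≈ -179.44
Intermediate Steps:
Z = -24 (Z = -⅐*168 = -24)
I = -320
(I + (-108 + Z)/(-96 - 140)) + 140 = (-320 + (-108 - 24)/(-96 - 140)) + 140 = (-320 - 132/(-236)) + 140 = (-320 - 132*(-1/236)) + 140 = (-320 + 33/59) + 140 = -18847/59 + 140 = -10587/59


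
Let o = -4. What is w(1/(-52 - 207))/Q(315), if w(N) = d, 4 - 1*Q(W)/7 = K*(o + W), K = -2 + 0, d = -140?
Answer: -10/313 ≈ -0.031949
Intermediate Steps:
K = -2
Q(W) = -28 + 14*W (Q(W) = 28 - (-14)*(-4 + W) = 28 - 7*(8 - 2*W) = 28 + (-56 + 14*W) = -28 + 14*W)
w(N) = -140
w(1/(-52 - 207))/Q(315) = -140/(-28 + 14*315) = -140/(-28 + 4410) = -140/4382 = -140*1/4382 = -10/313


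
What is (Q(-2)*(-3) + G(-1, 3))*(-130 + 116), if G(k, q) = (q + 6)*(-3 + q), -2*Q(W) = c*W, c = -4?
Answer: -168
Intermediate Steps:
Q(W) = 2*W (Q(W) = -(-2)*W = 2*W)
G(k, q) = (-3 + q)*(6 + q) (G(k, q) = (6 + q)*(-3 + q) = (-3 + q)*(6 + q))
(Q(-2)*(-3) + G(-1, 3))*(-130 + 116) = ((2*(-2))*(-3) + (-18 + 3**2 + 3*3))*(-130 + 116) = (-4*(-3) + (-18 + 9 + 9))*(-14) = (12 + 0)*(-14) = 12*(-14) = -168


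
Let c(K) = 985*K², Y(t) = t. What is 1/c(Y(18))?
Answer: 1/319140 ≈ 3.1334e-6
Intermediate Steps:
1/c(Y(18)) = 1/(985*18²) = 1/(985*324) = 1/319140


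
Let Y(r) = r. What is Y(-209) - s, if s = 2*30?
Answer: -269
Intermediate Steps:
s = 60
Y(-209) - s = -209 - 1*60 = -209 - 60 = -269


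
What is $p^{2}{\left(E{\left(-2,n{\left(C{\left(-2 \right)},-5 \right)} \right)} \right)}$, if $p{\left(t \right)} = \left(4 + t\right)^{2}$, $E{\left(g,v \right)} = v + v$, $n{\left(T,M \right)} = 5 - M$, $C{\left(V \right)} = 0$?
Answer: $331776$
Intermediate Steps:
$E{\left(g,v \right)} = 2 v$
$p^{2}{\left(E{\left(-2,n{\left(C{\left(-2 \right)},-5 \right)} \right)} \right)} = \left(\left(4 + 2 \left(5 - -5\right)\right)^{2}\right)^{2} = \left(\left(4 + 2 \left(5 + 5\right)\right)^{2}\right)^{2} = \left(\left(4 + 2 \cdot 10\right)^{2}\right)^{2} = \left(\left(4 + 20\right)^{2}\right)^{2} = \left(24^{2}\right)^{2} = 576^{2} = 331776$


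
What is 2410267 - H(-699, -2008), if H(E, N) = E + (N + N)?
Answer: 2414982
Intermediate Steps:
H(E, N) = E + 2*N
2410267 - H(-699, -2008) = 2410267 - (-699 + 2*(-2008)) = 2410267 - (-699 - 4016) = 2410267 - 1*(-4715) = 2410267 + 4715 = 2414982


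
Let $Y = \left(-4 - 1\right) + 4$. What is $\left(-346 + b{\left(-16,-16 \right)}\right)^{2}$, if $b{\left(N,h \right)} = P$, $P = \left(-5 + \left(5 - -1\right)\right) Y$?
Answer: $120409$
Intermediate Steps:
$Y = -1$ ($Y = -5 + 4 = -1$)
$P = -1$ ($P = \left(-5 + \left(5 - -1\right)\right) \left(-1\right) = \left(-5 + \left(5 + 1\right)\right) \left(-1\right) = \left(-5 + 6\right) \left(-1\right) = 1 \left(-1\right) = -1$)
$b{\left(N,h \right)} = -1$
$\left(-346 + b{\left(-16,-16 \right)}\right)^{2} = \left(-346 - 1\right)^{2} = \left(-347\right)^{2} = 120409$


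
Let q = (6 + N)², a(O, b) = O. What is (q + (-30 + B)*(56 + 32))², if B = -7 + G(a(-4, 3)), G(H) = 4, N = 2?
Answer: 8065600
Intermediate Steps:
B = -3 (B = -7 + 4 = -3)
q = 64 (q = (6 + 2)² = 8² = 64)
(q + (-30 + B)*(56 + 32))² = (64 + (-30 - 3)*(56 + 32))² = (64 - 33*88)² = (64 - 2904)² = (-2840)² = 8065600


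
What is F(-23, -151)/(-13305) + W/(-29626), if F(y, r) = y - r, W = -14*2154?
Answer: 198716726/197086965 ≈ 1.0083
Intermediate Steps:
W = -30156
F(-23, -151)/(-13305) + W/(-29626) = (-23 - 1*(-151))/(-13305) - 30156/(-29626) = (-23 + 151)*(-1/13305) - 30156*(-1/29626) = 128*(-1/13305) + 15078/14813 = -128/13305 + 15078/14813 = 198716726/197086965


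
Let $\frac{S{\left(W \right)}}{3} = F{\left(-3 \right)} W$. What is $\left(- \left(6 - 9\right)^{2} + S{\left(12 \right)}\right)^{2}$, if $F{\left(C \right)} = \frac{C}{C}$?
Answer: $729$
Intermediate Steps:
$F{\left(C \right)} = 1$
$S{\left(W \right)} = 3 W$ ($S{\left(W \right)} = 3 \cdot 1 W = 3 W$)
$\left(- \left(6 - 9\right)^{2} + S{\left(12 \right)}\right)^{2} = \left(- \left(6 - 9\right)^{2} + 3 \cdot 12\right)^{2} = \left(- \left(6 - 9\right)^{2} + 36\right)^{2} = \left(- \left(-3\right)^{2} + 36\right)^{2} = \left(\left(-1\right) 9 + 36\right)^{2} = \left(-9 + 36\right)^{2} = 27^{2} = 729$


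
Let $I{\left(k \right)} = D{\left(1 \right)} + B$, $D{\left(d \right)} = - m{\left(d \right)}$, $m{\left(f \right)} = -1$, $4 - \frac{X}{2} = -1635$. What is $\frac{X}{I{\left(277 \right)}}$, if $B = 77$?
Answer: $\frac{1639}{39} \approx 42.026$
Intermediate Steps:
$X = 3278$ ($X = 8 - -3270 = 8 + 3270 = 3278$)
$D{\left(d \right)} = 1$ ($D{\left(d \right)} = \left(-1\right) \left(-1\right) = 1$)
$I{\left(k \right)} = 78$ ($I{\left(k \right)} = 1 + 77 = 78$)
$\frac{X}{I{\left(277 \right)}} = \frac{3278}{78} = 3278 \cdot \frac{1}{78} = \frac{1639}{39}$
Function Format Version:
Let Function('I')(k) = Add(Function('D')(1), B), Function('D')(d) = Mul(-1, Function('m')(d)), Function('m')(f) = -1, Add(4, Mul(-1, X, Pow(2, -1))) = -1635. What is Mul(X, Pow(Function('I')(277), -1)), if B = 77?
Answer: Rational(1639, 39) ≈ 42.026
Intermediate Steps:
X = 3278 (X = Add(8, Mul(-2, -1635)) = Add(8, 3270) = 3278)
Function('D')(d) = 1 (Function('D')(d) = Mul(-1, -1) = 1)
Function('I')(k) = 78 (Function('I')(k) = Add(1, 77) = 78)
Mul(X, Pow(Function('I')(277), -1)) = Mul(3278, Pow(78, -1)) = Mul(3278, Rational(1, 78)) = Rational(1639, 39)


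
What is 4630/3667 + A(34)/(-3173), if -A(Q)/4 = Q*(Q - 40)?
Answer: 615722/612389 ≈ 1.0054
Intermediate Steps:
A(Q) = -4*Q*(-40 + Q) (A(Q) = -4*Q*(Q - 40) = -4*Q*(-40 + Q))
4630/3667 + A(34)/(-3173) = 4630/3667 + (4*34*(40 - 1*34))/(-3173) = 4630*(1/3667) + (4*34*(40 - 34))*(-1/3173) = 4630/3667 + (4*34*6)*(-1/3173) = 4630/3667 + 816*(-1/3173) = 4630/3667 - 816/3173 = 615722/612389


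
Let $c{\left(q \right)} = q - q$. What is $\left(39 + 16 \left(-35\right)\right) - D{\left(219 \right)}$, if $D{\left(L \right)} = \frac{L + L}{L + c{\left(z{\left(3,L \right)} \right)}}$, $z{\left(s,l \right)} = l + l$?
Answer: $-523$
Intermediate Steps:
$z{\left(s,l \right)} = 2 l$
$c{\left(q \right)} = 0$
$D{\left(L \right)} = 2$ ($D{\left(L \right)} = \frac{L + L}{L + 0} = \frac{2 L}{L} = 2$)
$\left(39 + 16 \left(-35\right)\right) - D{\left(219 \right)} = \left(39 + 16 \left(-35\right)\right) - 2 = \left(39 - 560\right) - 2 = -521 - 2 = -523$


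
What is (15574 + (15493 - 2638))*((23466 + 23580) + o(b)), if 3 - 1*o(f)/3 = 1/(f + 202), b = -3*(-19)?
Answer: 346471102818/259 ≈ 1.3377e+9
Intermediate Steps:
b = 57
o(f) = 9 - 3/(202 + f) (o(f) = 9 - 3/(f + 202) = 9 - 3/(202 + f))
(15574 + (15493 - 2638))*((23466 + 23580) + o(b)) = (15574 + (15493 - 2638))*((23466 + 23580) + 3*(605 + 3*57)/(202 + 57)) = (15574 + 12855)*(47046 + 3*(605 + 171)/259) = 28429*(47046 + 3*(1/259)*776) = 28429*(47046 + 2328/259) = 28429*(12187242/259) = 346471102818/259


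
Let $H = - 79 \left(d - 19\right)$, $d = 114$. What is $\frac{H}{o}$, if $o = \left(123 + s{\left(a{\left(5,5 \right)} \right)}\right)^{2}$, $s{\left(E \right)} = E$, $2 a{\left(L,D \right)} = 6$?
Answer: $- \frac{7505}{15876} \approx -0.47273$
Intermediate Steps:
$a{\left(L,D \right)} = 3$ ($a{\left(L,D \right)} = \frac{1}{2} \cdot 6 = 3$)
$H = -7505$ ($H = - 79 \left(114 - 19\right) = \left(-79\right) 95 = -7505$)
$o = 15876$ ($o = \left(123 + 3\right)^{2} = 126^{2} = 15876$)
$\frac{H}{o} = - \frac{7505}{15876}$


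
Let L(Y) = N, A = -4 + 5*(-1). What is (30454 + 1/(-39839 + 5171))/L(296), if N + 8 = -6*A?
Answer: 1055779271/1594728 ≈ 662.04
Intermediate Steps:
A = -9 (A = -4 - 5 = -9)
N = 46 (N = -8 - 6*(-9) = -8 + 54 = 46)
L(Y) = 46
(30454 + 1/(-39839 + 5171))/L(296) = (30454 + 1/(-39839 + 5171))/46 = (30454 + 1/(-34668))*(1/46) = (30454 - 1/34668)*(1/46) = (1055779271/34668)*(1/46) = 1055779271/1594728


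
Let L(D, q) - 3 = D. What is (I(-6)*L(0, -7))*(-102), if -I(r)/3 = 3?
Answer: 2754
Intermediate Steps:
L(D, q) = 3 + D
I(r) = -9 (I(r) = -3*3 = -9)
(I(-6)*L(0, -7))*(-102) = -9*(3 + 0)*(-102) = -9*3*(-102) = -27*(-102) = 2754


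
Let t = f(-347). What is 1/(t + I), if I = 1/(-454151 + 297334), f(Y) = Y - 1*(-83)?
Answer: -156817/41399689 ≈ -0.0037879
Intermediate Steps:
f(Y) = 83 + Y (f(Y) = Y + 83 = 83 + Y)
I = -1/156817 (I = 1/(-156817) = -1/156817 ≈ -6.3769e-6)
t = -264 (t = 83 - 347 = -264)
1/(t + I) = 1/(-264 - 1/156817) = 1/(-41399689/156817) = -156817/41399689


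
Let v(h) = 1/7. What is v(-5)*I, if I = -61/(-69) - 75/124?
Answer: 2389/59892 ≈ 0.039888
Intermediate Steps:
v(h) = 1/7
I = 2389/8556 (I = -61*(-1/69) - 75*1/124 = 61/69 - 75/124 = 2389/8556 ≈ 0.27922)
v(-5)*I = (1/7)*(2389/8556) = 2389/59892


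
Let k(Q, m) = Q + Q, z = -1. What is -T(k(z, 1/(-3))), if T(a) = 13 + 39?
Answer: -52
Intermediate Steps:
k(Q, m) = 2*Q
T(a) = 52
-T(k(z, 1/(-3))) = -1*52 = -52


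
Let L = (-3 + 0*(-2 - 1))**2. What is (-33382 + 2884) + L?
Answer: -30489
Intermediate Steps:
L = 9 (L = (-3 + 0*(-3))**2 = (-3 + 0)**2 = (-3)**2 = 9)
(-33382 + 2884) + L = (-33382 + 2884) + 9 = -30498 + 9 = -30489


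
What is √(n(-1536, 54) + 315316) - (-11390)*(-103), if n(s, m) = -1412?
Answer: -1173170 + 4*√19619 ≈ -1.1726e+6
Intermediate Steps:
√(n(-1536, 54) + 315316) - (-11390)*(-103) = √(-1412 + 315316) - (-11390)*(-103) = √313904 - 1*1173170 = 4*√19619 - 1173170 = -1173170 + 4*√19619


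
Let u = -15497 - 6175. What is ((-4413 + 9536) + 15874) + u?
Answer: -675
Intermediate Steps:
u = -21672
((-4413 + 9536) + 15874) + u = ((-4413 + 9536) + 15874) - 21672 = (5123 + 15874) - 21672 = 20997 - 21672 = -675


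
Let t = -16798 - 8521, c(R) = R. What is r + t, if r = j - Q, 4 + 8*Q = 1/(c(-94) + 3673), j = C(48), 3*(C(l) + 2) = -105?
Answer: -725978677/28632 ≈ -25356.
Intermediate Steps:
C(l) = -37 (C(l) = -2 + (⅓)*(-105) = -2 - 35 = -37)
j = -37
Q = -14315/28632 (Q = -½ + 1/(8*(-94 + 3673)) = -½ + (⅛)/3579 = -½ + (⅛)*(1/3579) = -½ + 1/28632 = -14315/28632 ≈ -0.49997)
t = -25319
r = -1045069/28632 (r = -37 - 1*(-14315/28632) = -37 + 14315/28632 = -1045069/28632 ≈ -36.500)
r + t = -1045069/28632 - 25319 = -725978677/28632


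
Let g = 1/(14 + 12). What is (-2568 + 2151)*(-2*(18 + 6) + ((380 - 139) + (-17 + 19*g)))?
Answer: -1916115/26 ≈ -73697.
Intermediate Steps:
g = 1/26 ≈ 0.038462
(-2568 + 2151)*(-2*(18 + 6) + ((380 - 139) + (-17 + 19*g))) = (-2568 + 2151)*(-2*(18 + 6) + ((380 - 139) + (-17 + 19*(1/26)))) = -417*(-2*24 + (241 + (-17 + 19/26))) = -417*(-48 + (241 - 423/26)) = -417*(-48 + 5843/26) = -417*4595/26 = -1916115/26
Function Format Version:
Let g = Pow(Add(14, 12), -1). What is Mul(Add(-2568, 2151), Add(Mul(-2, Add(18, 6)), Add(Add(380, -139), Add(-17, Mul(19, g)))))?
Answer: Rational(-1916115, 26) ≈ -73697.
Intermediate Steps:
g = Rational(1, 26) (g = Pow(26, -1) = Rational(1, 26) ≈ 0.038462)
Mul(Add(-2568, 2151), Add(Mul(-2, Add(18, 6)), Add(Add(380, -139), Add(-17, Mul(19, g))))) = Mul(Add(-2568, 2151), Add(Mul(-2, Add(18, 6)), Add(Add(380, -139), Add(-17, Mul(19, Rational(1, 26)))))) = Mul(-417, Add(Mul(-2, 24), Add(241, Add(-17, Rational(19, 26))))) = Mul(-417, Add(-48, Add(241, Rational(-423, 26)))) = Mul(-417, Add(-48, Rational(5843, 26))) = Mul(-417, Rational(4595, 26)) = Rational(-1916115, 26)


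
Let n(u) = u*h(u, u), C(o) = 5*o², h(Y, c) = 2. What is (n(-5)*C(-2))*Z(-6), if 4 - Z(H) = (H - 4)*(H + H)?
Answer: 23200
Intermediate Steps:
n(u) = 2*u (n(u) = u*2 = 2*u)
Z(H) = 4 - 2*H*(-4 + H) (Z(H) = 4 - (H - 4)*(H + H) = 4 - (-4 + H)*2*H = 4 - 2*H*(-4 + H))
(n(-5)*C(-2))*Z(-6) = ((2*(-5))*(5*(-2)²))*(4 - 2*(-6)² + 8*(-6)) = (-50*4)*(4 - 2*36 - 48) = (-10*20)*(4 - 72 - 48) = -200*(-116) = 23200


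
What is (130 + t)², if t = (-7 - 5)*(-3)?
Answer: 27556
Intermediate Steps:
t = 36 (t = -12*(-3) = 36)
(130 + t)² = (130 + 36)² = 166² = 27556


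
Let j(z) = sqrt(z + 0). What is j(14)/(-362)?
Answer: -sqrt(14)/362 ≈ -0.010336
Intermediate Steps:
j(z) = sqrt(z)
j(14)/(-362) = sqrt(14)/(-362) = sqrt(14)*(-1/362) = -sqrt(14)/362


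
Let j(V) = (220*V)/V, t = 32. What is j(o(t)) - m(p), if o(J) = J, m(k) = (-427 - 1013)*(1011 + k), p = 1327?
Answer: 3366940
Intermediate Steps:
m(k) = -1455840 - 1440*k (m(k) = -1440*(1011 + k) = -1455840 - 1440*k)
j(V) = 220
j(o(t)) - m(p) = 220 - (-1455840 - 1440*1327) = 220 - (-1455840 - 1910880) = 220 - 1*(-3366720) = 220 + 3366720 = 3366940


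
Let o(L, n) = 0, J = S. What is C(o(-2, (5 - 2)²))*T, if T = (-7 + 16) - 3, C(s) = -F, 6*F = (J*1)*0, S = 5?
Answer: 0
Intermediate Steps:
J = 5
F = 0 (F = ((5*1)*0)/6 = (5*0)/6 = (⅙)*0 = 0)
C(s) = 0 (C(s) = -1*0 = 0)
T = 6 (T = 9 - 3 = 6)
C(o(-2, (5 - 2)²))*T = 0*6 = 0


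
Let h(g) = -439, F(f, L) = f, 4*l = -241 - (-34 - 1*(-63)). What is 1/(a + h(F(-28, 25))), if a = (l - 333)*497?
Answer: -2/398975 ≈ -5.0128e-6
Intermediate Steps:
l = -135/2 (l = (-241 - (-34 - 1*(-63)))/4 = (-241 - (-34 + 63))/4 = (-241 - 1*29)/4 = (-241 - 29)/4 = (¼)*(-270) = -135/2 ≈ -67.500)
a = -398097/2 (a = (-135/2 - 333)*497 = -801/2*497 = -398097/2 ≈ -1.9905e+5)
1/(a + h(F(-28, 25))) = 1/(-398097/2 - 439) = 1/(-398975/2) = -2/398975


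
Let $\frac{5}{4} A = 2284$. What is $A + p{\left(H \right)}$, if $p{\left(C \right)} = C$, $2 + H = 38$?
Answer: $\frac{9316}{5} \approx 1863.2$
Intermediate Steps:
$H = 36$ ($H = -2 + 38 = 36$)
$A = \frac{9136}{5}$ ($A = \frac{4}{5} \cdot 2284 = \frac{9136}{5} \approx 1827.2$)
$A + p{\left(H \right)} = \frac{9136}{5} + 36 = \frac{9316}{5}$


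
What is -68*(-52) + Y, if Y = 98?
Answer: 3634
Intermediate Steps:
-68*(-52) + Y = -68*(-52) + 98 = 3536 + 98 = 3634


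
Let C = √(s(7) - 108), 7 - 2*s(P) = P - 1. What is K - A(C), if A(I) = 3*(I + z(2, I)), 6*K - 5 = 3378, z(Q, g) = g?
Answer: 3383/6 - 3*I*√430 ≈ 563.83 - 62.209*I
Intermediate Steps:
s(P) = 4 - P/2 (s(P) = 7/2 - (P - 1)/2 = 7/2 - (-1 + P)/2 = 7/2 + (½ - P/2) = 4 - P/2)
K = 3383/6 (K = ⅚ + (⅙)*3378 = ⅚ + 563 = 3383/6 ≈ 563.83)
C = I*√430/2 (C = √((4 - ½*7) - 108) = √((4 - 7/2) - 108) = √(½ - 108) = √(-215/2) = I*√430/2 ≈ 10.368*I)
A(I) = 6*I (A(I) = 3*(I + I) = 3*(2*I) = 6*I)
K - A(C) = 3383/6 - 6*I*√430/2 = 3383/6 - 3*I*√430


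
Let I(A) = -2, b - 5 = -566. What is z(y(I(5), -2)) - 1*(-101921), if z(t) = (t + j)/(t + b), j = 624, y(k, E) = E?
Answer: 57380901/563 ≈ 1.0192e+5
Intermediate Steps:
b = -561 (b = 5 - 566 = -561)
z(t) = (624 + t)/(-561 + t) (z(t) = (t + 624)/(t - 561) = (624 + t)/(-561 + t))
z(y(I(5), -2)) - 1*(-101921) = (624 - 2)/(-561 - 2) - 1*(-101921) = 622/(-563) + 101921 = -1/563*622 + 101921 = -622/563 + 101921 = 57380901/563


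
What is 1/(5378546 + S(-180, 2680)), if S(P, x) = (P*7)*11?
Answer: 1/5364686 ≈ 1.8640e-7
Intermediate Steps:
S(P, x) = 77*P (S(P, x) = (7*P)*11 = 77*P)
1/(5378546 + S(-180, 2680)) = 1/(5378546 + 77*(-180)) = 1/(5378546 - 13860) = 1/5364686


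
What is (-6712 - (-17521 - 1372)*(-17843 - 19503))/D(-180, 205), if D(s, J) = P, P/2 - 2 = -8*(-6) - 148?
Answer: 352792345/98 ≈ 3.5999e+6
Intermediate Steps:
P = -196 (P = 4 + 2*(-8*(-6) - 148) = 4 + 2*(48 - 148) = 4 + 2*(-100) = 4 - 200 = -196)
D(s, J) = -196
(-6712 - (-17521 - 1372)*(-17843 - 19503))/D(-180, 205) = (-6712 - (-17521 - 1372)*(-17843 - 19503))/(-196) = (-6712 - (-18893)*(-37346))*(-1/196) = (-6712 - 1*705577978)*(-1/196) = (-6712 - 705577978)*(-1/196) = -705584690*(-1/196) = 352792345/98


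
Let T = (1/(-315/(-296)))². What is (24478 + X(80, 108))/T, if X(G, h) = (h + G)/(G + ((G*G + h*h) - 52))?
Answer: 10985600718225/396287168 ≈ 27721.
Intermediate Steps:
X(G, h) = (G + h)/(-52 + G + G² + h²) (X(G, h) = (G + h)/(G + ((G² + h²) - 52)) = (G + h)/(G + (-52 + G² + h²)) = (G + h)/(-52 + G + G² + h²))
T = 87616/99225 (T = (1/(-315*(-1/296)))² = (1/(315/296))² = (296/315)² = 87616/99225 ≈ 0.88300)
(24478 + X(80, 108))/T = (24478 + (80 + 108)/(-52 + 80 + 80² + 108²))/(87616/99225) = (24478 + 188/(-52 + 80 + 6400 + 11664))*(99225/87616) = (24478 + 188/18092)*(99225/87616) = (24478 + (1/18092)*188)*(99225/87616) = (24478 + 47/4523)*(99225/87616) = (110714041/4523)*(99225/87616) = 10985600718225/396287168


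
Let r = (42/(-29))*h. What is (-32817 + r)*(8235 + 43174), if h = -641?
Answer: -47541552339/29 ≈ -1.6394e+9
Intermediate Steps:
r = 26922/29 (r = (42/(-29))*(-641) = (42*(-1/29))*(-641) = -42/29*(-641) = 26922/29 ≈ 928.34)
(-32817 + r)*(8235 + 43174) = (-32817 + 26922/29)*(8235 + 43174) = -924771/29*51409 = -47541552339/29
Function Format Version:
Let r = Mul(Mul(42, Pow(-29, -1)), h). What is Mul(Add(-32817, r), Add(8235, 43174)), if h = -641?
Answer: Rational(-47541552339, 29) ≈ -1.6394e+9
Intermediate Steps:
r = Rational(26922, 29) (r = Mul(Mul(42, Pow(-29, -1)), -641) = Mul(Mul(42, Rational(-1, 29)), -641) = Mul(Rational(-42, 29), -641) = Rational(26922, 29) ≈ 928.34)
Mul(Add(-32817, r), Add(8235, 43174)) = Mul(Add(-32817, Rational(26922, 29)), Add(8235, 43174)) = Mul(Rational(-924771, 29), 51409) = Rational(-47541552339, 29)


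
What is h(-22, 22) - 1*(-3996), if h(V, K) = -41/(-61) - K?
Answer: 242455/61 ≈ 3974.7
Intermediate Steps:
h(V, K) = 41/61 - K (h(V, K) = -41*(-1/61) - K = 41/61 - K)
h(-22, 22) - 1*(-3996) = (41/61 - 1*22) - 1*(-3996) = (41/61 - 22) + 3996 = -1301/61 + 3996 = 242455/61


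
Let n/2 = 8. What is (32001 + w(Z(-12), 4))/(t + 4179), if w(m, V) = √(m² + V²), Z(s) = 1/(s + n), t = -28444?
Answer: -32001/24265 - √257/97060 ≈ -1.3190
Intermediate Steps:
n = 16 (n = 2*8 = 16)
Z(s) = 1/(16 + s) (Z(s) = 1/(s + 16) = 1/(16 + s))
w(m, V) = √(V² + m²)
(32001 + w(Z(-12), 4))/(t + 4179) = (32001 + √(4² + (1/(16 - 12))²))/(-28444 + 4179) = (32001 + √(16 + (1/4)²))/(-24265) = (32001 + √(16 + (¼)²))*(-1/24265) = (32001 + √(16 + 1/16))*(-1/24265) = (32001 + √(257/16))*(-1/24265) = (32001 + √257/4)*(-1/24265) = -32001/24265 - √257/97060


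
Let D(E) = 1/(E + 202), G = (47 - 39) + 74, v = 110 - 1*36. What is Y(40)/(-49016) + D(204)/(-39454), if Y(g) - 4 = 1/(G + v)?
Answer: -2504774749/30621012598176 ≈ -8.1799e-5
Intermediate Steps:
v = 74 (v = 110 - 36 = 74)
G = 82 (G = 8 + 74 = 82)
Y(g) = 625/156 (Y(g) = 4 + 1/(82 + 74) = 4 + 1/156 = 625/156)
D(E) = 1/(202 + E)
Y(40)/(-49016) + D(204)/(-39454) = (625/156)/(-49016) + 1/((202 + 204)*(-39454)) = (625/156)*(-1/49016) - 1/39454/406 = -625/7646496 + (1/406)*(-1/39454) = -625/7646496 - 1/16018324 = -2504774749/30621012598176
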